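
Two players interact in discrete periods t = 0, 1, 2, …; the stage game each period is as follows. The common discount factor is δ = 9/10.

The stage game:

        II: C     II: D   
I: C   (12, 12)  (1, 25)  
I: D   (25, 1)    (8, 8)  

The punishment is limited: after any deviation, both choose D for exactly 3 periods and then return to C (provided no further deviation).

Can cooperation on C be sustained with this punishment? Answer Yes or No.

No

IC: δ+…+δ^3 ≥ (25−12)/(12−8) = 13/4.
At δ = 9/10: partial sum = 2.4390 < 3.2500. Cooperation not sustainable.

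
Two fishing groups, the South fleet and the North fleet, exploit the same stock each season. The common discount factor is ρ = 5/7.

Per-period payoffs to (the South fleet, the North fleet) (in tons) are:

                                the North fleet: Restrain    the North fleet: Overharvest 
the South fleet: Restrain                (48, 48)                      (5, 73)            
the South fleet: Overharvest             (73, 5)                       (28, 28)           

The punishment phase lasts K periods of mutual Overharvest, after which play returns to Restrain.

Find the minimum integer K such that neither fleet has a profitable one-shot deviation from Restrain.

3

No profitable deviation requires (48−28)(ρ+…+ρ^K) ≥ 73−48, i.e. ρ+…+ρ^K ≥ 5/4 ≈ 1.2500.
With ρ = 5/7, the partial sums are K=1: 0.7143, K=2: 1.2245, K=3: 1.5889.
K = 3 is the first length at which the sum reaches 1.2500.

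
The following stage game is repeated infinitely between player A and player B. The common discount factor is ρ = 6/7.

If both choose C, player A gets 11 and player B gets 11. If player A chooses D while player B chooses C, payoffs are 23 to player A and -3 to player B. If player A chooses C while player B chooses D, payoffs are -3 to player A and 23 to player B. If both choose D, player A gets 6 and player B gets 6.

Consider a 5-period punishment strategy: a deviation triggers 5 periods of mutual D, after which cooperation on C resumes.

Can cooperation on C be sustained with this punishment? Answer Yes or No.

IC: ρ+…+ρ^5 ≥ (23−11)/(11−6) = 12/5.
At ρ = 6/7: partial sum = 3.2240 ≥ 2.4000. Cooperation sustainable.

Yes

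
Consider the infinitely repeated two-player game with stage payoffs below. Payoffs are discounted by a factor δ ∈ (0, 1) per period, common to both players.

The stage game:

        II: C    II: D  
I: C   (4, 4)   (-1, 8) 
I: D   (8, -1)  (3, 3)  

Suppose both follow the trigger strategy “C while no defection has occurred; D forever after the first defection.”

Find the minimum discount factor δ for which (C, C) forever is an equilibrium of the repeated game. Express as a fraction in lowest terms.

4/5

One-period gain from deviating is 8 − 4 = 4. The loss is 4 − 3 = 1 in every subsequent period, with present value 1·δ/(1−δ).
Deviation is unprofitable when 1·δ/(1−δ) ≥ 4, i.e. δ/(1−δ) ≥ 4.
Equivalently δ ≥ 4/(4+1) = 4/5.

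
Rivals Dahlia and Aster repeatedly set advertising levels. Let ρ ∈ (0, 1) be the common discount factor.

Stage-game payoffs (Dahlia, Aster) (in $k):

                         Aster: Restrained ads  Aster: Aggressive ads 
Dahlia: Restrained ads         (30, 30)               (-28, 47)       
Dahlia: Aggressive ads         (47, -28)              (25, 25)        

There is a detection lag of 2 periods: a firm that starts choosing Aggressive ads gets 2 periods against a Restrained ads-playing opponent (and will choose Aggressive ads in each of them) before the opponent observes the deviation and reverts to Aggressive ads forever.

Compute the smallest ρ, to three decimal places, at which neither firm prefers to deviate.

A deviator earns 47 for 2 periods, then 25 forever; cooperating earns 30 forever. Multiplying the IC by (1−ρ):
30 ≥ 47(1−ρ^2) + 25ρ^2, so 22·ρ^2 ≥ 17 and ρ^2 ≥ 17/22.
ρ ≥ (17/22)^(1/2) ≈ 0.879.

0.879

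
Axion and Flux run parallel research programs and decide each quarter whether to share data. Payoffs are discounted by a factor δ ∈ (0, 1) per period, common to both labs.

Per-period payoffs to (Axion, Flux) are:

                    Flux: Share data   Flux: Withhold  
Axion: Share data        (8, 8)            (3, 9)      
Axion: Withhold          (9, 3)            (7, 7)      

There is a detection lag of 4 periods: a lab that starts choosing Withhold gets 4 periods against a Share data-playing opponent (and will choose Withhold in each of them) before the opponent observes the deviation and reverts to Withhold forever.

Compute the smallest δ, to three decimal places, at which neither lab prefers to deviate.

0.841

Deviating for the 4 undetected periods gains 9−8 = 1 per period over cooperation, then loses 8−7 = 1 per period forever once punishment starts.
Gain: 1(1 + δ + … + δ^3); loss: 1·δ^4/(1−δ).
No profitable deviation ⇔ 1(1−δ^4) ≤ 1·δ^4, i.e. δ^4 ≥ 1/(1+1) = 1/2.
Hence δ ≥ (1/2)^(1/4) ≈ 0.841.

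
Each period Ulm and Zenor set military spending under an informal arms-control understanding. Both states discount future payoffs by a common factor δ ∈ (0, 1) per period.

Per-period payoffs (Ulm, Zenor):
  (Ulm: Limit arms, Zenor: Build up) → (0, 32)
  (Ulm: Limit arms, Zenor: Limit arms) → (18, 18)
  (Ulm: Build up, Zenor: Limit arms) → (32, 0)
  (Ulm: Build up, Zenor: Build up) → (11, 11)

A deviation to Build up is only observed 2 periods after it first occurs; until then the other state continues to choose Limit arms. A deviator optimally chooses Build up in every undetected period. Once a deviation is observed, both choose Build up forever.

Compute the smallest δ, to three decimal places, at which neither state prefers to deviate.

The best deviation is to choose Build up for all 2 undetected periods, earning 32 each, then 11 forever once detected.
Deviation value: 32(1−δ^2)/(1−δ) + 11δ^2/(1−δ); cooperation value: 18/(1−δ).
IC: 18 ≥ 32(1−δ^2) + 11δ^2 = 32 − 21δ^2.
So δ^2 ≥ 14/21 = 2/3, giving δ ≥ (2/3)^(1/2) ≈ 0.816.

0.816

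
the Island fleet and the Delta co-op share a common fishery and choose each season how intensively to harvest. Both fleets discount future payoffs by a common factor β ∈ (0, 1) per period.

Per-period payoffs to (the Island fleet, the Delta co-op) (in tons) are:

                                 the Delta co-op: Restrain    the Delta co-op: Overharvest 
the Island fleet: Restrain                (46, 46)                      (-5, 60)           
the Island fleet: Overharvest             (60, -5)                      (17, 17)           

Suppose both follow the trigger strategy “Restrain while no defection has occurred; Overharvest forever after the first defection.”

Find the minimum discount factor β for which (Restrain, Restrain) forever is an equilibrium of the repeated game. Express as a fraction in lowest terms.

14/43

Cooperation forever yields 46 each period: 46/(1−β).
Deviating yields 60 once, then 17 forever: 60 + 17β/(1−β).
No profitable deviation requires 46/(1−β) ≥ 60 + 17β/(1−β).
Multiplying by (1−β): 46 ≥ 60(1−β) + 17β = 60 − 43β.
So 43β ≥ 14, i.e. β ≥ 14/43.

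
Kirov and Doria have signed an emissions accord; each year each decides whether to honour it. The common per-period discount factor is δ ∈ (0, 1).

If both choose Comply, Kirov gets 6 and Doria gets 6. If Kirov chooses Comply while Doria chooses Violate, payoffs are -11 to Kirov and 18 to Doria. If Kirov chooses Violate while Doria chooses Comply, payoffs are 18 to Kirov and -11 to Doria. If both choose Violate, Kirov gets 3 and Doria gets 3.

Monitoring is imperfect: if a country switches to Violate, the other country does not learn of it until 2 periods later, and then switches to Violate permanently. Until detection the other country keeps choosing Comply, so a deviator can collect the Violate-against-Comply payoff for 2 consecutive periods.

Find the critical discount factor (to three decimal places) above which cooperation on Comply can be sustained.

Deviating for the 2 undetected periods gains 18−6 = 12 per period over cooperation, then loses 6−3 = 3 per period forever once punishment starts.
Gain: 12(1 + δ + … + δ^1); loss: 3·δ^2/(1−δ).
No profitable deviation ⇔ 12(1−δ^2) ≤ 3·δ^2, i.e. δ^2 ≥ 12/(12+3) = 4/5.
Hence δ ≥ (4/5)^(1/2) ≈ 0.894.

0.894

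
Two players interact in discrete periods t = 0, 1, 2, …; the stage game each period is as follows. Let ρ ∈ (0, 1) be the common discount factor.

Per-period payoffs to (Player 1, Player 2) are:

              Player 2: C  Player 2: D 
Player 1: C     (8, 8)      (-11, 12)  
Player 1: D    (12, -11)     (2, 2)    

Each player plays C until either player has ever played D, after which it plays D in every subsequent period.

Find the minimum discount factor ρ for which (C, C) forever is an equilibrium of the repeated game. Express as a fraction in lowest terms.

2/5

8/(1−ρ) ≥ 12 + 2ρ/(1−ρ)
8 ≥ 12 − 10ρ
ρ ≥ 4/10 = 2/5.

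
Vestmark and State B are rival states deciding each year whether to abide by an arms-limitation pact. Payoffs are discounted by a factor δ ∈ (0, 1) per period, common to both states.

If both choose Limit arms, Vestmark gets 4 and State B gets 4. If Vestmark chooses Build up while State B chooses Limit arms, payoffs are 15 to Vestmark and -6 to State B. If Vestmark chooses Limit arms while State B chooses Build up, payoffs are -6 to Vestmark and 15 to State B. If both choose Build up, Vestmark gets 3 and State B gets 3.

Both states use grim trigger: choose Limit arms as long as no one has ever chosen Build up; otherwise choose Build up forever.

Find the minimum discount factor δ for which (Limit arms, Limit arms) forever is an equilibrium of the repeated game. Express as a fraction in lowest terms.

11/12

Under grim trigger the critical discount factor is (T−C)/(T−P) with T = 15, C = 4, P = 3.
δ* = (15−4)/(15−3) = 11/12.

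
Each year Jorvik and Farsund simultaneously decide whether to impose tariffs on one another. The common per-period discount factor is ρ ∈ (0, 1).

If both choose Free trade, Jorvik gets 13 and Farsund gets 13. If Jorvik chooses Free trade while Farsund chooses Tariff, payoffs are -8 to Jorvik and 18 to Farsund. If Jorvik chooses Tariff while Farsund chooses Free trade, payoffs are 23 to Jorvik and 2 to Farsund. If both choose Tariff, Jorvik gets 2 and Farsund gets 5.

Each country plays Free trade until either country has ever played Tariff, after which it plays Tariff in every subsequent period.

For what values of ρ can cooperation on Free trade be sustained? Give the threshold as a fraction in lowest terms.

For Jorvik: deviation gain 23−13 = 10, per-period punishment loss 13−2 = 11. IC gives ρ ≥ 10/21.
For Farsund: gain 5, loss 8 per period, so ρ ≥ 5/13.
The tighter constraint is Jorvik's, so cooperation needs ρ ≥ 10/21.

10/21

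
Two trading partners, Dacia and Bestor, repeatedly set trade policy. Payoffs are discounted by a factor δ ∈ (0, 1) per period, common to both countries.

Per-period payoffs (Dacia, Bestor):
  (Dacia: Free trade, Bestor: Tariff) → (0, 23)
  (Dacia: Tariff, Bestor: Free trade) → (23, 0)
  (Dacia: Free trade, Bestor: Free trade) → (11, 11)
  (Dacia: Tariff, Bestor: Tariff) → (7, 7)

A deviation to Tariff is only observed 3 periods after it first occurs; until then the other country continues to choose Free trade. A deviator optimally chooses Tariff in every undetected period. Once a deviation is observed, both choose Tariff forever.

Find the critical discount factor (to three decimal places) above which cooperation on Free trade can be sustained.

0.909

Deviating for the 3 undetected periods gains 23−11 = 12 per period over cooperation, then loses 11−7 = 4 per period forever once punishment starts.
Gain: 12(1 + δ + … + δ^2); loss: 4·δ^3/(1−δ).
No profitable deviation ⇔ 12(1−δ^3) ≤ 4·δ^3, i.e. δ^3 ≥ 12/(12+4) = 3/4.
Hence δ ≥ (3/4)^(1/3) ≈ 0.909.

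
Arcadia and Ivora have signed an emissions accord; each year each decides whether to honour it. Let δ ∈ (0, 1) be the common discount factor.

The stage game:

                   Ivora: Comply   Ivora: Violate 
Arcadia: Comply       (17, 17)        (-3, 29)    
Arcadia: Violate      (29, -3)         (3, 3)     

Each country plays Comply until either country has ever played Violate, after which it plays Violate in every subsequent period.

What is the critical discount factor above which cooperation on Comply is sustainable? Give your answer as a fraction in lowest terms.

6/13

Under grim trigger the critical discount factor is (T−C)/(T−P) with T = 29, C = 17, P = 3.
δ* = (29−17)/(29−3) = 12/26 = 6/13.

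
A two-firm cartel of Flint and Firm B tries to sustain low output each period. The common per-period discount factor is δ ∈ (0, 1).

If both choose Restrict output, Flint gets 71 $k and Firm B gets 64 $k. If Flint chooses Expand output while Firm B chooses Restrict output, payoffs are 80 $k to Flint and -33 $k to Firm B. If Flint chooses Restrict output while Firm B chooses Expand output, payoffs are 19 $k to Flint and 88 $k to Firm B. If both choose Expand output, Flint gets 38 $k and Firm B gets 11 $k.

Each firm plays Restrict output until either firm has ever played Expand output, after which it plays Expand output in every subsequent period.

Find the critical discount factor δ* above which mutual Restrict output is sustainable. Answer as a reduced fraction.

Flint: cooperation gives 71 each period; deviation gives 80 once then 38 forever.
  71/(1−δ) ≥ 80 + 38δ/(1−δ) ⇒ δ ≥ 9/42 = 3/14.
Firm B: cooperation gives 64 each period; deviation gives 88 once then 11 forever.
  δ ≥ 24/77.
Both must hold, so the binding constraint is Firm B's: δ ≥ 24/77.

24/77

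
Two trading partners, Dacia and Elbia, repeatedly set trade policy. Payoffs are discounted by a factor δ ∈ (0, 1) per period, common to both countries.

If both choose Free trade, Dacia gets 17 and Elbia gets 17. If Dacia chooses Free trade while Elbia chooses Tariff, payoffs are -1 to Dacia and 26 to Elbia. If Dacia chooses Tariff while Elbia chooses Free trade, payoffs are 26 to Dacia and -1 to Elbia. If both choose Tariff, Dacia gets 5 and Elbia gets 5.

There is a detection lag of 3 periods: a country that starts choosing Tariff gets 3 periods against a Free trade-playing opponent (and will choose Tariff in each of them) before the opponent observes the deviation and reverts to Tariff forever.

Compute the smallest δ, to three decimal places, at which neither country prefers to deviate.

The best deviation is to choose Tariff for all 3 undetected periods, earning 26 each, then 5 forever once detected.
Deviation value: 26(1−δ^3)/(1−δ) + 5δ^3/(1−δ); cooperation value: 17/(1−δ).
IC: 17 ≥ 26(1−δ^3) + 5δ^3 = 26 − 21δ^3.
So δ^3 ≥ 9/21 = 3/7, giving δ ≥ (3/7)^(1/3) ≈ 0.754.

0.754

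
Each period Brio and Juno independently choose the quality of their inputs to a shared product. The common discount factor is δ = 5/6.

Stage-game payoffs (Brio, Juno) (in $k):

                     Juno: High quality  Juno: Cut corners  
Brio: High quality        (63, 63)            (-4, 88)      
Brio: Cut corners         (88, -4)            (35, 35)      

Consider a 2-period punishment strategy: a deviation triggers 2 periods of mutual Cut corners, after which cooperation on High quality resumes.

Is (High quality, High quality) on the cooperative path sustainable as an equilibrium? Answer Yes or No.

Yes

IC: δ+…+δ^2 ≥ (88−63)/(63−35) = 25/28.
At δ = 5/6: partial sum = 1.5278 ≥ 0.8929. Cooperation sustainable.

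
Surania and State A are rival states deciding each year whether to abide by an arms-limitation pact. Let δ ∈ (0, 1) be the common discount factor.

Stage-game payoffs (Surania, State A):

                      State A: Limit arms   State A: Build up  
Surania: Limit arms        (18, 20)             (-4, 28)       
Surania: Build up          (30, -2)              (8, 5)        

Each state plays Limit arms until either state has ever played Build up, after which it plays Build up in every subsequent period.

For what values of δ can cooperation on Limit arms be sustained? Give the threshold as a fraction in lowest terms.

For Surania: deviation gain 30−18 = 12, per-period punishment loss 18−8 = 10. IC gives δ ≥ 12/22 = 6/11.
For State A: gain 8, loss 15 per period, so δ ≥ 8/23.
The tighter constraint is Surania's, so cooperation needs δ ≥ 6/11.

6/11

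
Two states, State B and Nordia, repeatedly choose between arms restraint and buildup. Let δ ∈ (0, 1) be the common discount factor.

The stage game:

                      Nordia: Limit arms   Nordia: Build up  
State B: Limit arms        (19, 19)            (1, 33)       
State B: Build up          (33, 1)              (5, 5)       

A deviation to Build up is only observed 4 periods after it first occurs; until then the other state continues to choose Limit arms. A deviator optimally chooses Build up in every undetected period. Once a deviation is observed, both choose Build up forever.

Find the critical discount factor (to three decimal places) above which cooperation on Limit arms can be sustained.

Deviating for the 4 undetected periods gains 33−19 = 14 per period over cooperation, then loses 19−5 = 14 per period forever once punishment starts.
Gain: 14(1 + δ + … + δ^3); loss: 14·δ^4/(1−δ).
No profitable deviation ⇔ 14(1−δ^4) ≤ 14·δ^4, i.e. δ^4 ≥ 14/(14+14) = 1/2.
Hence δ ≥ (1/2)^(1/4) ≈ 0.841.

0.841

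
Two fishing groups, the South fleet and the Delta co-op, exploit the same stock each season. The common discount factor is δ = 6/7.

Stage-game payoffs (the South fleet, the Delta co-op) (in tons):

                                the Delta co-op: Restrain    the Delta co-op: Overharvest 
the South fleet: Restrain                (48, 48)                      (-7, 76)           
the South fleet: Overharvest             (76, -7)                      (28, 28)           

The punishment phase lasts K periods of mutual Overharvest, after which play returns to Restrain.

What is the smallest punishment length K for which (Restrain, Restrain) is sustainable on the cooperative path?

2

Need Σ_{k=1}^{K} δ^k ≥ (76−48)/(48−28) = 1.4000 at δ = 6/7.
At K = 1 the sum is 0.8571 < 1.4000; at K = 2 it is 1.5918 ≥ 1.4000.
So the minimum punishment length is K = 2.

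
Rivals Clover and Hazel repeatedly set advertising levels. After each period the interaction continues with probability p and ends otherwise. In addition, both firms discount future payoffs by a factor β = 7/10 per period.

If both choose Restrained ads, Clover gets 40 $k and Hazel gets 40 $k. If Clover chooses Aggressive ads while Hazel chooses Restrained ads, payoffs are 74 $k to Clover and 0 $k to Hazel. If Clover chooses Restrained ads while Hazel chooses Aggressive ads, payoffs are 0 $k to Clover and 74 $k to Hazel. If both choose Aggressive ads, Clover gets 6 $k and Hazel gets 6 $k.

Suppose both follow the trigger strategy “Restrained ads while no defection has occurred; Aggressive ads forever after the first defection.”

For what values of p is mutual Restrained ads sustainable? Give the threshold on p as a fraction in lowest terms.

5/7

Expected continuation weight on next period's payoff is β·p = 7/10·p, which plays the role of the discount factor.
Cooperation requires 7/10·p ≥ (74−40)/(74−6) = 1/2, hence p ≥ 5/7.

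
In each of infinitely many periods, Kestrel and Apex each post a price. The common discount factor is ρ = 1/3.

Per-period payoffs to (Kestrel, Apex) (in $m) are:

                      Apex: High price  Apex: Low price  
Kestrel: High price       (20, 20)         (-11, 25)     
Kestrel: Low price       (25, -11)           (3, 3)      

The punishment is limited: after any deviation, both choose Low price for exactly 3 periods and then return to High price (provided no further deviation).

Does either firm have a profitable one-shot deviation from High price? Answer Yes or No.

IC: ρ+…+ρ^3 ≥ (25−20)/(20−3) = 5/17.
At ρ = 1/3: partial sum = 0.4815 ≥ 0.2941. Cooperation sustainable.

No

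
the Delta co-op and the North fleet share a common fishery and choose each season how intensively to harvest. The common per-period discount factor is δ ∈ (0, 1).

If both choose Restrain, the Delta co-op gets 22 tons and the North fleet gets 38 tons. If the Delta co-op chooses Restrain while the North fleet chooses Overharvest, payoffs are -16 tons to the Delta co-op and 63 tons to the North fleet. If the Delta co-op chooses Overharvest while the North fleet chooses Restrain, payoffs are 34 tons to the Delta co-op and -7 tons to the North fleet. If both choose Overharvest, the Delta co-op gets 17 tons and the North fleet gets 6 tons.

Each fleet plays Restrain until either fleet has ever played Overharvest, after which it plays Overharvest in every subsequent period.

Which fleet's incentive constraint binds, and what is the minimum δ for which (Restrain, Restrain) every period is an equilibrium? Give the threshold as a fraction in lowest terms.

the Delta co-op; δ ≥ 12/17

the Delta co-op's threshold: (34−22)/(34−17) = 12/17.
the North fleet's threshold: (63−38)/(63−6) = 25/57.
12/17 > 25/57, so the Delta co-op binds and δ* = 12/17.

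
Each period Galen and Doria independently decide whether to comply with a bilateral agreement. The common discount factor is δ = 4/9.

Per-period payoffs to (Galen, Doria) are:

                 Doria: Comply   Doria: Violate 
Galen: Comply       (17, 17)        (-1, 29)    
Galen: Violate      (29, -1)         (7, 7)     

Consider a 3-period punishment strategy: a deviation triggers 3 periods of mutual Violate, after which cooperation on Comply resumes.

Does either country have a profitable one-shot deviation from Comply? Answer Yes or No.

Yes

Comparing payoff streams over the 4 periods until play realigns: cooperate → 17(1+δ+…+δ^3); deviate → 29 + 7(δ+…+δ^3).
Cooperation is sustained iff (17−7)(δ+…+δ^3) ≥ 29−17.
δ+…+δ^3 = 4/9·(1−(4/9)^3)/(1−4/9) = 0.7298, and (29−17)/(17−7) = 1.2000.
0.7298 < 1.2000, so cooperation is not sustainable.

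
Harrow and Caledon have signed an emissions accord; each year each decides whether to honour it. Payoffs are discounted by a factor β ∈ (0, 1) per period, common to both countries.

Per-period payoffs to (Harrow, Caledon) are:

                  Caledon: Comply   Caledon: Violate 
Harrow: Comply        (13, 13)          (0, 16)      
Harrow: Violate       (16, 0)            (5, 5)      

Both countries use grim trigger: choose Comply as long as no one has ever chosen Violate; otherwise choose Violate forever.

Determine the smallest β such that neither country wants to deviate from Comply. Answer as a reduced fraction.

3/11

Cooperation forever yields 13 each period: 13/(1−β).
Deviating yields 16 once, then 5 forever: 16 + 5β/(1−β).
No profitable deviation requires 13/(1−β) ≥ 16 + 5β/(1−β).
Multiplying by (1−β): 13 ≥ 16(1−β) + 5β = 16 − 11β.
So 11β ≥ 3, i.e. β ≥ 3/11.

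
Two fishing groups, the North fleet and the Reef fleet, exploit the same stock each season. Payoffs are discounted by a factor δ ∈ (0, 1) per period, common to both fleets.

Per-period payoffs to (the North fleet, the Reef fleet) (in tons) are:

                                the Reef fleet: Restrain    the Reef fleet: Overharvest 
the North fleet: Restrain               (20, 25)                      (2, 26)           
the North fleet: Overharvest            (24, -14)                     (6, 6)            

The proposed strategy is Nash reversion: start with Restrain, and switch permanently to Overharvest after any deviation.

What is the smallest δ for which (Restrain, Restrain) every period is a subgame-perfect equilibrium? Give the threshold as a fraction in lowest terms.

the North fleet's threshold: (24−20)/(24−6) = 2/9.
the Reef fleet's threshold: (26−25)/(26−6) = 1/20.
2/9 > 1/20, so the North fleet binds and δ* = 2/9.

2/9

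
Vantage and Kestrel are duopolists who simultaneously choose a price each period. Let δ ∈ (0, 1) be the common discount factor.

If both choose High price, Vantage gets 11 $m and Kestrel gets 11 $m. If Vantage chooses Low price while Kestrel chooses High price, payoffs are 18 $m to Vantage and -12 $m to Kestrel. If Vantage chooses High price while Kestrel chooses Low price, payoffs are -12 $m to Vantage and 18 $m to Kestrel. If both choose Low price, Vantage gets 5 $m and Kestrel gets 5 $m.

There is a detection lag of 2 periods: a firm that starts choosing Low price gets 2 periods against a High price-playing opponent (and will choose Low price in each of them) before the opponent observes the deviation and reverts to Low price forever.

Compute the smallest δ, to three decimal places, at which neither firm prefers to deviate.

0.734

The best deviation is to choose Low price for all 2 undetected periods, earning 18 each, then 5 forever once detected.
Deviation value: 18(1−δ^2)/(1−δ) + 5δ^2/(1−δ); cooperation value: 11/(1−δ).
IC: 11 ≥ 18(1−δ^2) + 5δ^2 = 18 − 13δ^2.
So δ^2 ≥ 7/13, giving δ ≥ (7/13)^(1/2) ≈ 0.734.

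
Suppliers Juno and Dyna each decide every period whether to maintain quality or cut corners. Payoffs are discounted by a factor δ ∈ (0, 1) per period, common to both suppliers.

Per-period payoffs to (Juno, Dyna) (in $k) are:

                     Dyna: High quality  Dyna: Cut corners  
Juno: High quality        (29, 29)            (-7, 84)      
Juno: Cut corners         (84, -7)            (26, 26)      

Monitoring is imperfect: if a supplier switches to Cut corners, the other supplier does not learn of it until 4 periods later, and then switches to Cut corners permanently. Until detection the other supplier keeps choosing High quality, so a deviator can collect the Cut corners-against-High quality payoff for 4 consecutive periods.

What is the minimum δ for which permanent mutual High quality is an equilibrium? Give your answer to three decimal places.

0.987

A deviator earns 84 for 4 periods, then 26 forever; cooperating earns 29 forever. Multiplying the IC by (1−δ):
29 ≥ 84(1−δ^4) + 26δ^4, so 58·δ^4 ≥ 55 and δ^4 ≥ 55/58.
δ ≥ (55/58)^(1/4) ≈ 0.987.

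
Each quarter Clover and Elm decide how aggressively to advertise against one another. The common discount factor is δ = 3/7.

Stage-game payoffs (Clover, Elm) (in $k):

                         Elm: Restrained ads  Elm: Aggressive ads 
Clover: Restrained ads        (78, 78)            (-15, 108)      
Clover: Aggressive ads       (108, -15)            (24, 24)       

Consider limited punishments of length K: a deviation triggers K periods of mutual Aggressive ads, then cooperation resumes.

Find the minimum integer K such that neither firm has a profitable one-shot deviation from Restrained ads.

No profitable deviation requires (78−24)(δ+…+δ^K) ≥ 108−78, i.e. δ+…+δ^K ≥ 5/9 ≈ 0.5556.
With δ = 3/7, the partial sums are K=1: 0.4286, K=2: 0.6122.
K = 2 is the first length at which the sum reaches 0.5556.

2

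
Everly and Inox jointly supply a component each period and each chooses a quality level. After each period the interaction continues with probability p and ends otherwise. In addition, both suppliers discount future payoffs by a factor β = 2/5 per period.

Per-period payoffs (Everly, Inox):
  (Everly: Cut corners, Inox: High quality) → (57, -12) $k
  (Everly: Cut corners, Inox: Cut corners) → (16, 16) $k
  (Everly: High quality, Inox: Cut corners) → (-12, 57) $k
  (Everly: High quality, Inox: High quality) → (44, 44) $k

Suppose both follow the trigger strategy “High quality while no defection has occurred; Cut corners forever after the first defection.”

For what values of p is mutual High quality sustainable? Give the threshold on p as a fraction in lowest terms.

65/82

With continuation probability p and discount β, the effective per-period discount factor is βp.
Grim-trigger IC: βp ≥ (57−44)/(57−16) = 13/41.
So p ≥ (13/41)/(2/5) = 65/82.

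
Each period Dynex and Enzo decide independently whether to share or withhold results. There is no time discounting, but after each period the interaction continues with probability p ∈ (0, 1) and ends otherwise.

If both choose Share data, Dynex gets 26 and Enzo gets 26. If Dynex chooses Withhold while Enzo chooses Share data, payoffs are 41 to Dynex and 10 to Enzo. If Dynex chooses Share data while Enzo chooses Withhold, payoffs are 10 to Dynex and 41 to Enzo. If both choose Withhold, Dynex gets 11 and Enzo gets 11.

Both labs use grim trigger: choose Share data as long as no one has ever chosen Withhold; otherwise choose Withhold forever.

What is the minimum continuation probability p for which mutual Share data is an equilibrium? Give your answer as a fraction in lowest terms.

Expected cooperation value is 26 + p·26 + p²·26 + … = 26/(1−p); deviation gives 41 + p·11/(1−p).
26 ≥ 41(1−p) + 11p ⇒ 30p ≥ 15 ⇒ p ≥ 15/30 = 1/2.

1/2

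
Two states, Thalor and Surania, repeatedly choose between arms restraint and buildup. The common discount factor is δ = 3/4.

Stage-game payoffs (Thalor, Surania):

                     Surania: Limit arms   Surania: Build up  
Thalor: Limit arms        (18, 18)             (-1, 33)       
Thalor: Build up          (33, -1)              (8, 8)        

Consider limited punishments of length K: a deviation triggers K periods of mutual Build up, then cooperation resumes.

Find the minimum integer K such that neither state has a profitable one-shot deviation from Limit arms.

Need Σ_{k=1}^{K} δ^k ≥ (33−18)/(18−8) = 1.5000 at δ = 3/4.
At K = 2 the sum is 1.3125 < 1.5000; at K = 3 it is 1.7344 ≥ 1.5000.
So the minimum punishment length is K = 3.

3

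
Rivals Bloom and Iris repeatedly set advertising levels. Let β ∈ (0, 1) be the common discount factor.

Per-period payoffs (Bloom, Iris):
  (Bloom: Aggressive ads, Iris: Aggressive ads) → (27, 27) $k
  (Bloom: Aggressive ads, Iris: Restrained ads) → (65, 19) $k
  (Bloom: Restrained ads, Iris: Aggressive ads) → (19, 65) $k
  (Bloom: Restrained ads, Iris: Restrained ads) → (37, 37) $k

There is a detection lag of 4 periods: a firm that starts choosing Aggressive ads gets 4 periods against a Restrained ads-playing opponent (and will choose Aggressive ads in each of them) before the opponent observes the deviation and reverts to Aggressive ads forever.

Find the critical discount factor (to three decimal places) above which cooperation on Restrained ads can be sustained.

0.926

A deviator earns 65 for 4 periods, then 27 forever; cooperating earns 37 forever. Multiplying the IC by (1−β):
37 ≥ 65(1−β^4) + 27β^4, so 38·β^4 ≥ 28 and β^4 ≥ 14/19.
β ≥ (14/19)^(1/4) ≈ 0.926.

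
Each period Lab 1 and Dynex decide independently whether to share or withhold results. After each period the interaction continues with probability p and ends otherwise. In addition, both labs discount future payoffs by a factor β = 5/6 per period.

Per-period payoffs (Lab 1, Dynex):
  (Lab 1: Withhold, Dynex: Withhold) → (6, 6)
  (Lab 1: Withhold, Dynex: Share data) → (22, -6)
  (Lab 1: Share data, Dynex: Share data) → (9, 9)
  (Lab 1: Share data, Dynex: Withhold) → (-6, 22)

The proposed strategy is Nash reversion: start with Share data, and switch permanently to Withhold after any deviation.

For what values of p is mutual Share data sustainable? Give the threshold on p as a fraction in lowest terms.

39/40

Expected continuation weight on next period's payoff is β·p = 5/6·p, which plays the role of the discount factor.
Cooperation requires 5/6·p ≥ (22−9)/(22−6) = 13/16, hence p ≥ 39/40.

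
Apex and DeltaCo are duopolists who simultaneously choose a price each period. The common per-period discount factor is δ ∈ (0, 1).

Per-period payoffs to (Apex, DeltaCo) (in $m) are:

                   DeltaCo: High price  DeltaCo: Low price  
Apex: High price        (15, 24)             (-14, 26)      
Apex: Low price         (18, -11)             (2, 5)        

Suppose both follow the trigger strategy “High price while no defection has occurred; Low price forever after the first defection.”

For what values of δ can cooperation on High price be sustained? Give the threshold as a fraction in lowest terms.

For Apex: deviation gain 18−15 = 3, per-period punishment loss 15−2 = 13. IC gives δ ≥ 3/16.
For DeltaCo: gain 2, loss 19 per period, so δ ≥ 2/21.
The tighter constraint is Apex's, so cooperation needs δ ≥ 3/16.

3/16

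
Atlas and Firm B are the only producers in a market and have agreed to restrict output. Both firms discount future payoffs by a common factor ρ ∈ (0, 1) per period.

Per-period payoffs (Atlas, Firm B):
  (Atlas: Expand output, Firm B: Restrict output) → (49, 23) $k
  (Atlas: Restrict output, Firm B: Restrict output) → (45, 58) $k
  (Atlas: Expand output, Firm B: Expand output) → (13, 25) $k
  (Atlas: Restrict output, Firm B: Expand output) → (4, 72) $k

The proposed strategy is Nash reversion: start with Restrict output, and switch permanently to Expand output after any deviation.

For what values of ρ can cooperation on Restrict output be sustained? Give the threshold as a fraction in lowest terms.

14/47

For Atlas: deviation gain 49−45 = 4, per-period punishment loss 45−13 = 32. IC gives ρ ≥ 4/36 = 1/9.
For Firm B: gain 14, loss 33 per period, so ρ ≥ 14/47.
The tighter constraint is Firm B's, so cooperation needs ρ ≥ 14/47.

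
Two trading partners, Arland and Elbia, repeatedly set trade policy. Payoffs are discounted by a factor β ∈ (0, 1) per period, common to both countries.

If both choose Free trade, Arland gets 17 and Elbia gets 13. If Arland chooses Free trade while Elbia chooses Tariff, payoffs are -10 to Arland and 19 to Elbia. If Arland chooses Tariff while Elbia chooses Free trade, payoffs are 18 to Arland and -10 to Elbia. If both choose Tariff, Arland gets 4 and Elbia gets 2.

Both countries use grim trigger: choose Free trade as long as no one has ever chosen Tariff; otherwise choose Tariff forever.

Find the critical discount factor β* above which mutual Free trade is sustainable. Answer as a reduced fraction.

6/17

For Arland: deviation gain 18−17 = 1, per-period punishment loss 17−4 = 13. IC gives β ≥ 1/14.
For Elbia: gain 6, loss 11 per period, so β ≥ 6/17.
The tighter constraint is Elbia's, so cooperation needs β ≥ 6/17.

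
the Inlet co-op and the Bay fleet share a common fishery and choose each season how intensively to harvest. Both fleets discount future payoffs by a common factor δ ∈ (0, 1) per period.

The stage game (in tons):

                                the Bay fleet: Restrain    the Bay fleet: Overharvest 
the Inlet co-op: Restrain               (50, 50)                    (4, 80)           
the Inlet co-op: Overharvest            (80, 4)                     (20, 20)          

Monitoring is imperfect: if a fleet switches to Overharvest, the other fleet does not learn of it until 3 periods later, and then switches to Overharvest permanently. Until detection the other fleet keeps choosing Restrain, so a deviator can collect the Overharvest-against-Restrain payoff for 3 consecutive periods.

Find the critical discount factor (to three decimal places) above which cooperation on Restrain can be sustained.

Deviating for the 3 undetected periods gains 80−50 = 30 per period over cooperation, then loses 50−20 = 30 per period forever once punishment starts.
Gain: 30(1 + δ + … + δ^2); loss: 30·δ^3/(1−δ).
No profitable deviation ⇔ 30(1−δ^3) ≤ 30·δ^3, i.e. δ^3 ≥ 30/(30+30) = 1/2.
Hence δ ≥ (1/2)^(1/3) ≈ 0.794.

0.794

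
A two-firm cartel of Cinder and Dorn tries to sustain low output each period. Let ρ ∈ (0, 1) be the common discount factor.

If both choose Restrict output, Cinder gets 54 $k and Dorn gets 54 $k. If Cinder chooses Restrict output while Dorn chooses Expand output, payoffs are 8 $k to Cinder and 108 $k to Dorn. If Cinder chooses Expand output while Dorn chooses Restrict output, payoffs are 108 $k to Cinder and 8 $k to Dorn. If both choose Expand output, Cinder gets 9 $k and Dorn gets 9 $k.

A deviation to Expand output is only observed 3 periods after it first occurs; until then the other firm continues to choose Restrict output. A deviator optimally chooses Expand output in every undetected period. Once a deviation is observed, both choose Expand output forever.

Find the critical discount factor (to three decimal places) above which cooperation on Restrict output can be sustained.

The best deviation is to choose Expand output for all 3 undetected periods, earning 108 each, then 9 forever once detected.
Deviation value: 108(1−ρ^3)/(1−ρ) + 9ρ^3/(1−ρ); cooperation value: 54/(1−ρ).
IC: 54 ≥ 108(1−ρ^3) + 9ρ^3 = 108 − 99ρ^3.
So ρ^3 ≥ 54/99 = 6/11, giving ρ ≥ (6/11)^(1/3) ≈ 0.817.

0.817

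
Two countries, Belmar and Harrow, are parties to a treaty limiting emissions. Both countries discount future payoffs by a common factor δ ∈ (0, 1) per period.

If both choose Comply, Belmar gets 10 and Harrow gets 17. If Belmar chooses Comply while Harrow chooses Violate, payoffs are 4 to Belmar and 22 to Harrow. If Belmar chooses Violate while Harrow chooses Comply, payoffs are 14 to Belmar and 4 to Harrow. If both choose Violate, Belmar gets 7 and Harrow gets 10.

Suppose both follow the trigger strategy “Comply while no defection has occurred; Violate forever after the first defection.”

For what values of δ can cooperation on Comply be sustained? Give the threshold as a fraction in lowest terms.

Belmar's threshold: (14−10)/(14−7) = 4/7.
Harrow's threshold: (22−17)/(22−10) = 5/12.
4/7 > 5/12, so Belmar binds and δ* = 4/7.

4/7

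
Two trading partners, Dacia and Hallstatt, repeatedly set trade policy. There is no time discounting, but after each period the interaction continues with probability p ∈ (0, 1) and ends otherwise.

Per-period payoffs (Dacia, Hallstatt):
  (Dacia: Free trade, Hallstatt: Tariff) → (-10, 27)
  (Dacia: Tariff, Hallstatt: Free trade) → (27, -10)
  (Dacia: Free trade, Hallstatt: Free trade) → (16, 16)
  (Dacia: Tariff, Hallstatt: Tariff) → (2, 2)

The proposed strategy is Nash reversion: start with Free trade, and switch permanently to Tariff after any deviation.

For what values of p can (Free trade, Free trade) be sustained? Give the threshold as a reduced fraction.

11/25

With no time discounting, the continuation probability p plays the role of the discount factor.
Grim-trigger IC: 16/(1−p) ≥ 27 + 2p/(1−p) ⇒ p ≥ (27−16)/(27−2) = 11/25.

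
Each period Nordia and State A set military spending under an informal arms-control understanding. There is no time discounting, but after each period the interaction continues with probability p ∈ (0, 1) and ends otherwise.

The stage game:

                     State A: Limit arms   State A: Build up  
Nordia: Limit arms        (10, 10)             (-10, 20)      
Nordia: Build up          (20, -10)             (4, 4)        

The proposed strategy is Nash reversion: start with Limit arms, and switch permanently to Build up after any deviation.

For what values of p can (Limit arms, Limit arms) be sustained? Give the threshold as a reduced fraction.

5/8

Expected cooperation value is 10 + p·10 + p²·10 + … = 10/(1−p); deviation gives 20 + p·4/(1−p).
10 ≥ 20(1−p) + 4p ⇒ 16p ≥ 10 ⇒ p ≥ 10/16 = 5/8.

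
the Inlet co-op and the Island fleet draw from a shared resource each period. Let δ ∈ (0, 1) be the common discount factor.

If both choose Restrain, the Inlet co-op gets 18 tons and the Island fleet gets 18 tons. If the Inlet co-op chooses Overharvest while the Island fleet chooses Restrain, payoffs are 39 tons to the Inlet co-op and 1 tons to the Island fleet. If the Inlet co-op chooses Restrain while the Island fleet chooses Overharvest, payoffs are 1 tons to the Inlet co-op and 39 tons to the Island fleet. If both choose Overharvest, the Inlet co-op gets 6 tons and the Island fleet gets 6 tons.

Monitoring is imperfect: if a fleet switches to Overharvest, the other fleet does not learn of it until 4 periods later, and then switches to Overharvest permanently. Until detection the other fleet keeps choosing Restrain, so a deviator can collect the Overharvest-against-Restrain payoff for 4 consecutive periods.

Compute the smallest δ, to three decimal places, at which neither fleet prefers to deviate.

Deviating for the 4 undetected periods gains 39−18 = 21 per period over cooperation, then loses 18−6 = 12 per period forever once punishment starts.
Gain: 21(1 + δ + … + δ^3); loss: 12·δ^4/(1−δ).
No profitable deviation ⇔ 21(1−δ^4) ≤ 12·δ^4, i.e. δ^4 ≥ 21/(21+12) = 7/11.
Hence δ ≥ (7/11)^(1/4) ≈ 0.893.

0.893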